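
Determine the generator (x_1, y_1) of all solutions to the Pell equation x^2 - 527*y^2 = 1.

(x, y) = (528, 23)

First expand sqrt(527) as a continued fraction. With x_i = (sqrt(527) + m_i)/d_i and (m_0, d_0) = (0, 1): a_0 = floor(sqrt(527)) = 22, since 22^2 = 484 <= 527 < 529 = 23^2.
Iterate m_{i+1} = d_i*a_i - m_i, d_{i+1} = (527 - m_{i+1}^2)/d_i, a_{i+1} = floor((a_0 + m_{i+1})/d_{i+1}):
  m_1 = 1*22 - 0 = 22, d_1 = (527 - 22^2)/1 = 43/1 = 43, a_1 = floor((22 + 22)/43) = 1.
  m_2 = 43*1 - 22 = 21, d_2 = (527 - 21^2)/43 = 86/43 = 2, a_2 = floor((22 + 21)/2) = 21.
  m_3 = 2*21 - 21 = 21, d_3 = (527 - 21^2)/2 = 86/2 = 43, a_3 = floor((22 + 21)/43) = 1.
  m_4 = 43*1 - 21 = 22, d_4 = (527 - 22^2)/43 = 43/43 = 1, a_4 = floor((22 + 22)/1) = 44.
  m_5 = 1*44 - 22 = 22, d_5 = (527 - 22^2)/1 = 43/1 = 43: (m_5, d_5) = (m_1, d_1) = (22, 43), so from here the quotients repeat a_1, ..., a_4; the period length is 4.
So sqrt(527) = [22; (1, 21, 1, 44)] with period length k = 4.
k is even, so the fundamental solution of x^2 - 527y^2 = 1 is (p_{k-1}, q_{k-1}) = (p_3, q_3); compute convergents through index 3.
Convergents (p_i = a_i*p_{i-1} + p_{i-2}, q_i = a_i*q_{i-1} + q_{i-2} with p_{-2}=0, p_{-1}=1, q_{-2}=1, q_{-1}=0):
  i=0: a_0=22, p_0 = 22*1 + 0 = 22, q_0 = 22*0 + 1 = 1.
  i=1: a_1=1, p_1 = 1*22 + 1 = 23, q_1 = 1*1 + 0 = 1.
  i=2: a_2=21, p_2 = 21*23 + 22 = 505, q_2 = 21*1 + 1 = 22.
  i=3: a_3=1, p_3 = 1*505 + 23 = 528, q_3 = 1*22 + 1 = 23.
Check: 528^2 - 527*23^2 = 278784 - 278783 = 1, so (x, y) = (528, 23) solves the equation, and by the theorem it is the least positive solution.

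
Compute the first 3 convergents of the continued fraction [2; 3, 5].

Using the convergent recurrence p_i = a_i*p_{i-1} + p_{i-2}, q_i = a_i*q_{i-1} + q_{i-2} with p_{-2}=0, p_{-1}=1, q_{-2}=1, q_{-1}=0:
  i=0: a_0=2, p_0 = 2*1 + 0 = 2, q_0 = 2*0 + 1 = 1.
  i=1: a_1=3, p_1 = 3*2 + 1 = 7, q_1 = 3*1 + 0 = 3.
  i=2: a_2=5, p_2 = 5*7 + 2 = 37, q_2 = 5*3 + 1 = 16.

2/1, 7/3, 37/16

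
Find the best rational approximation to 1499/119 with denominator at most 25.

Expand x = 1499/119 as a continued fraction with the Euclidean algorithm:
  1499 = 12*119 + 71, so a_0 = 12.
  119 = 1*71 + 48, so a_1 = 1.
  71 = 1*48 + 23, so a_2 = 1.
  48 = 2*23 + 2, so a_3 = 2.
  23 = 11*2 + 1, so a_4 = 11.
  2 = 2*1 + 0, so a_5 = 2.
so x = [12; 1, 1, 2, 11, 2].
Convergents (p_i = a_i*p_{i-1} + p_{i-2}, q_i = a_i*q_{i-1} + q_{i-2} with p_{-2}=0, p_{-1}=1, q_{-2}=1, q_{-1}=0), until the denominator exceeds 25:
  i=0: a_0=12, p_0 = 12*1 + 0 = 12, q_0 = 12*0 + 1 = 1.
  i=1: a_1=1, p_1 = 1*12 + 1 = 13, q_1 = 1*1 + 0 = 1.
  i=2: a_2=1, p_2 = 1*13 + 12 = 25, q_2 = 1*1 + 1 = 2.
  i=3: a_3=2, p_3 = 2*25 + 13 = 63, q_3 = 2*2 + 1 = 5.
  i=4: a_4=11, p_4 = 11*63 + 25 = 718, q_4 = 11*5 + 2 = 57.
q_4 = 57 > 25, so the last convergent with denominator <= 25 is p_3/q_3 = 63/5.
The closest fraction with denominator <= 25 is either p_3/q_3 or the intermediate fraction (k*p_3 + p_2)/(k*q_3 + q_2) with the largest k >= 1 whose denominator stays <= 25; these approach x as k grows, and every other convergent or intermediate fraction in range is farther away.
Largest k: floor((25 - q_2)/q_3) = floor((25 - 2)/5) = 4.
That gives (4*63 + 25)/(4*5 + 2) = 277/22.
Compare the errors: |x - 63/5| = |1499*5 - 63*119|/(119*5) = 2/595, and |x - 277/22| = |1499*22 - 277*119|/(119*22) = 15/2618.
Cross-multiplying, 2*2618 = 5236 < 8925 = 15*595, so 2/595 is smaller: the convergent 63/5 is closer to x than 277/22.

63/5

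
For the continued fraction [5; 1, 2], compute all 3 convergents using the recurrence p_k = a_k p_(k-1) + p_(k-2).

5/1, 6/1, 17/3

Using the convergent recurrence p_i = a_i*p_{i-1} + p_{i-2}, q_i = a_i*q_{i-1} + q_{i-2} with p_{-2}=0, p_{-1}=1, q_{-2}=1, q_{-1}=0:
  i=0: a_0=5, p_0 = 5*1 + 0 = 5, q_0 = 5*0 + 1 = 1.
  i=1: a_1=1, p_1 = 1*5 + 1 = 6, q_1 = 1*1 + 0 = 1.
  i=2: a_2=2, p_2 = 2*6 + 5 = 17, q_2 = 2*1 + 1 = 3.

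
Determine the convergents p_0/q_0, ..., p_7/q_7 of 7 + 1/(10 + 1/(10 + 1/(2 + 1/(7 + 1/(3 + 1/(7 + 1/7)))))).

Using the convergent recurrence p_i = a_i*p_{i-1} + p_{i-2}, q_i = a_i*q_{i-1} + q_{i-2} with p_{-2}=0, p_{-1}=1, q_{-2}=1, q_{-1}=0:
  i=0: a_0=7, p_0 = 7*1 + 0 = 7, q_0 = 7*0 + 1 = 1.
  i=1: a_1=10, p_1 = 10*7 + 1 = 71, q_1 = 10*1 + 0 = 10.
  i=2: a_2=10, p_2 = 10*71 + 7 = 717, q_2 = 10*10 + 1 = 101.
  i=3: a_3=2, p_3 = 2*717 + 71 = 1505, q_3 = 2*101 + 10 = 212.
  i=4: a_4=7, p_4 = 7*1505 + 717 = 11252, q_4 = 7*212 + 101 = 1585.
  i=5: a_5=3, p_5 = 3*11252 + 1505 = 35261, q_5 = 3*1585 + 212 = 4967.
  i=6: a_6=7, p_6 = 7*35261 + 11252 = 258079, q_6 = 7*4967 + 1585 = 36354.
  i=7: a_7=7, p_7 = 7*258079 + 35261 = 1841814, q_7 = 7*36354 + 4967 = 259445.

7/1, 71/10, 717/101, 1505/212, 11252/1585, 35261/4967, 258079/36354, 1841814/259445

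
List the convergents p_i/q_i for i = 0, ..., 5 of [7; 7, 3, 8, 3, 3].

7/1, 50/7, 157/22, 1306/183, 4075/571, 13531/1896

Using the convergent recurrence p_i = a_i*p_{i-1} + p_{i-2}, q_i = a_i*q_{i-1} + q_{i-2} with p_{-2}=0, p_{-1}=1, q_{-2}=1, q_{-1}=0:
  i=0: a_0=7, p_0 = 7*1 + 0 = 7, q_0 = 7*0 + 1 = 1.
  i=1: a_1=7, p_1 = 7*7 + 1 = 50, q_1 = 7*1 + 0 = 7.
  i=2: a_2=3, p_2 = 3*50 + 7 = 157, q_2 = 3*7 + 1 = 22.
  i=3: a_3=8, p_3 = 8*157 + 50 = 1306, q_3 = 8*22 + 7 = 183.
  i=4: a_4=3, p_4 = 3*1306 + 157 = 4075, q_4 = 3*183 + 22 = 571.
  i=5: a_5=3, p_5 = 3*4075 + 1306 = 13531, q_5 = 3*571 + 183 = 1896.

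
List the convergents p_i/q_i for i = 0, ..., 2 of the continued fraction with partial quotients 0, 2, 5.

Using the convergent recurrence p_i = a_i*p_{i-1} + p_{i-2}, q_i = a_i*q_{i-1} + q_{i-2} with p_{-2}=0, p_{-1}=1, q_{-2}=1, q_{-1}=0:
  i=0: a_0=0, p_0 = 0*1 + 0 = 0, q_0 = 0*0 + 1 = 1.
  i=1: a_1=2, p_1 = 2*0 + 1 = 1, q_1 = 2*1 + 0 = 2.
  i=2: a_2=5, p_2 = 5*1 + 0 = 5, q_2 = 5*2 + 1 = 11.

0/1, 1/2, 5/11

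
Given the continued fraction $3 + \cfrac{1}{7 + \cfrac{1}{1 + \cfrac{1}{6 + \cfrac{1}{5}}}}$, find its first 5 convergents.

3/1, 22/7, 25/8, 172/55, 885/283

Using the convergent recurrence p_i = a_i*p_{i-1} + p_{i-2}, q_i = a_i*q_{i-1} + q_{i-2} with p_{-2}=0, p_{-1}=1, q_{-2}=1, q_{-1}=0:
  i=0: a_0=3, p_0 = 3*1 + 0 = 3, q_0 = 3*0 + 1 = 1.
  i=1: a_1=7, p_1 = 7*3 + 1 = 22, q_1 = 7*1 + 0 = 7.
  i=2: a_2=1, p_2 = 1*22 + 3 = 25, q_2 = 1*7 + 1 = 8.
  i=3: a_3=6, p_3 = 6*25 + 22 = 172, q_3 = 6*8 + 7 = 55.
  i=4: a_4=5, p_4 = 5*172 + 25 = 885, q_4 = 5*55 + 8 = 283.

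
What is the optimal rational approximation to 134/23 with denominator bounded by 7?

Expand x = 134/23 as a continued fraction with the Euclidean algorithm:
  134 = 5*23 + 19, so a_0 = 5.
  23 = 1*19 + 4, so a_1 = 1.
  19 = 4*4 + 3, so a_2 = 4.
  4 = 1*3 + 1, so a_3 = 1.
  3 = 3*1 + 0, so a_4 = 3.
so x = [5; 1, 4, 1, 3].
Convergents (p_i = a_i*p_{i-1} + p_{i-2}, q_i = a_i*q_{i-1} + q_{i-2} with p_{-2}=0, p_{-1}=1, q_{-2}=1, q_{-1}=0), until the denominator exceeds 7:
  i=0: a_0=5, p_0 = 5*1 + 0 = 5, q_0 = 5*0 + 1 = 1.
  i=1: a_1=1, p_1 = 1*5 + 1 = 6, q_1 = 1*1 + 0 = 1.
  i=2: a_2=4, p_2 = 4*6 + 5 = 29, q_2 = 4*1 + 1 = 5.
  i=3: a_3=1, p_3 = 1*29 + 6 = 35, q_3 = 1*5 + 1 = 6.
  i=4: a_4=3, p_4 = 3*35 + 29 = 134, q_4 = 3*6 + 5 = 23.
q_4 = 23 > 7, so the last convergent with denominator <= 7 is p_3/q_3 = 35/6.
The closest fraction with denominator <= 7 is either p_3/q_3 or the intermediate fraction (k*p_3 + p_2)/(k*q_3 + q_2) with the largest k >= 1 whose denominator stays <= 7; these approach x as k grows, and every other convergent or intermediate fraction in range is farther away.
Largest k: floor((7 - q_2)/q_3) = floor((7 - 5)/6) = 0.
Since k = 0, no intermediate fraction beyond p_3/q_3 has denominator <= 7, so the convergent 35/6 is the closest (its error is |134*6 - 35*23|/(23*6) = 1/138).

35/6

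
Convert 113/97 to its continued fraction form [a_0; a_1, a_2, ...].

Run the Euclidean algorithm on 113 and 97; the successive quotients are the partial quotients a_0, a_1, ... (each step inverts the fractional part left over by the previous one):
  113 = 1*97 + 16, so a_0 = 1.
  97 = 6*16 + 1, so a_1 = 6.
  16 = 16*1 + 0, so a_2 = 16.
The remainder reaches 0 after 3 divisions, so the expansion has 3 partial quotients, read off in order.

[1; 6, 16]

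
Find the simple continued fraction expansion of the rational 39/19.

Run the Euclidean algorithm on 39 and 19; the successive quotients are the partial quotients a_0, a_1, ... (each step inverts the fractional part left over by the previous one):
  39 = 2*19 + 1, so a_0 = 2.
  19 = 19*1 + 0, so a_1 = 19.
The remainder reaches 0 after 2 divisions, so the expansion has 2 partial quotients, read off in order.

[2; 19]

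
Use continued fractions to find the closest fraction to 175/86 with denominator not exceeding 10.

2/1

Expand x = 175/86 as a continued fraction with the Euclidean algorithm:
  175 = 2*86 + 3, so a_0 = 2.
  86 = 28*3 + 2, so a_1 = 28.
  3 = 1*2 + 1, so a_2 = 1.
  2 = 2*1 + 0, so a_3 = 2.
so x = [2; 28, 1, 2].
Convergents (p_i = a_i*p_{i-1} + p_{i-2}, q_i = a_i*q_{i-1} + q_{i-2} with p_{-2}=0, p_{-1}=1, q_{-2}=1, q_{-1}=0), until the denominator exceeds 10:
  i=0: a_0=2, p_0 = 2*1 + 0 = 2, q_0 = 2*0 + 1 = 1.
  i=1: a_1=28, p_1 = 28*2 + 1 = 57, q_1 = 28*1 + 0 = 28.
q_1 = 28 > 10, so the last convergent with denominator <= 10 is p_0/q_0 = 2/1.
The closest fraction with denominator <= 10 is either p_0/q_0 or the intermediate fraction (k*p_0 + p_{-1})/(k*q_0 + q_{-1}) with the largest k >= 1 whose denominator stays <= 10; these approach x as k grows, and every other convergent or intermediate fraction in range is farther away.
Largest k: floor((10 - q_{-1})/q_0) = floor((10 - 0)/1) = 10 (using the seeds p_{-1} = 1, q_{-1} = 0).
That gives (10*2 + 1)/(10*1 + 0) = 21/10.
Compare the errors: |x - 2/1| = |175*1 - 2*86|/(86*1) = 3/86, and |x - 21/10| = |175*10 - 21*86|/(86*10) = 56/860.
Cross-multiplying, 3*860 = 2580 < 4816 = 56*86, so 3/86 is smaller: the convergent 2/1 is closer to x than 21/10.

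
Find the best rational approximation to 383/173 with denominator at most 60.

Expand x = 383/173 as a continued fraction with the Euclidean algorithm:
  383 = 2*173 + 37, so a_0 = 2.
  173 = 4*37 + 25, so a_1 = 4.
  37 = 1*25 + 12, so a_2 = 1.
  25 = 2*12 + 1, so a_3 = 2.
  12 = 12*1 + 0, so a_4 = 12.
so x = [2; 4, 1, 2, 12].
Convergents (p_i = a_i*p_{i-1} + p_{i-2}, q_i = a_i*q_{i-1} + q_{i-2} with p_{-2}=0, p_{-1}=1, q_{-2}=1, q_{-1}=0), until the denominator exceeds 60:
  i=0: a_0=2, p_0 = 2*1 + 0 = 2, q_0 = 2*0 + 1 = 1.
  i=1: a_1=4, p_1 = 4*2 + 1 = 9, q_1 = 4*1 + 0 = 4.
  i=2: a_2=1, p_2 = 1*9 + 2 = 11, q_2 = 1*4 + 1 = 5.
  i=3: a_3=2, p_3 = 2*11 + 9 = 31, q_3 = 2*5 + 4 = 14.
  i=4: a_4=12, p_4 = 12*31 + 11 = 383, q_4 = 12*14 + 5 = 173.
q_4 = 173 > 60, so the last convergent with denominator <= 60 is p_3/q_3 = 31/14.
The closest fraction with denominator <= 60 is either p_3/q_3 or the intermediate fraction (k*p_3 + p_2)/(k*q_3 + q_2) with the largest k >= 1 whose denominator stays <= 60; these approach x as k grows, and every other convergent or intermediate fraction in range is farther away.
Largest k: floor((60 - q_2)/q_3) = floor((60 - 5)/14) = 3.
That gives (3*31 + 11)/(3*14 + 5) = 104/47.
Compare the errors: |x - 31/14| = |383*14 - 31*173|/(173*14) = 1/2422, and |x - 104/47| = |383*47 - 104*173|/(173*47) = 9/8131.
Cross-multiplying, 1*8131 = 8131 < 21798 = 9*2422, so 1/2422 is smaller: the convergent 31/14 is closer to x than 104/47.

31/14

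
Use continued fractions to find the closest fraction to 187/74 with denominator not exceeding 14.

Expand x = 187/74 as a continued fraction with the Euclidean algorithm:
  187 = 2*74 + 39, so a_0 = 2.
  74 = 1*39 + 35, so a_1 = 1.
  39 = 1*35 + 4, so a_2 = 1.
  35 = 8*4 + 3, so a_3 = 8.
  4 = 1*3 + 1, so a_4 = 1.
  3 = 3*1 + 0, so a_5 = 3.
so x = [2; 1, 1, 8, 1, 3].
Convergents (p_i = a_i*p_{i-1} + p_{i-2}, q_i = a_i*q_{i-1} + q_{i-2} with p_{-2}=0, p_{-1}=1, q_{-2}=1, q_{-1}=0), until the denominator exceeds 14:
  i=0: a_0=2, p_0 = 2*1 + 0 = 2, q_0 = 2*0 + 1 = 1.
  i=1: a_1=1, p_1 = 1*2 + 1 = 3, q_1 = 1*1 + 0 = 1.
  i=2: a_2=1, p_2 = 1*3 + 2 = 5, q_2 = 1*1 + 1 = 2.
  i=3: a_3=8, p_3 = 8*5 + 3 = 43, q_3 = 8*2 + 1 = 17.
q_3 = 17 > 14, so the last convergent with denominator <= 14 is p_2/q_2 = 5/2.
The closest fraction with denominator <= 14 is either p_2/q_2 or the intermediate fraction (k*p_2 + p_1)/(k*q_2 + q_1) with the largest k >= 1 whose denominator stays <= 14; these approach x as k grows, and every other convergent or intermediate fraction in range is farther away.
Largest k: floor((14 - q_1)/q_2) = floor((14 - 1)/2) = 6.
That gives (6*5 + 3)/(6*2 + 1) = 33/13.
Compare the errors: |x - 5/2| = |187*2 - 5*74|/(74*2) = 4/148, and |x - 33/13| = |187*13 - 33*74|/(74*13) = 11/962.
Cross-multiplying, 11*148 = 1628 < 3848 = 4*962, so 11/962 is smaller: the intermediate fraction 33/13 is closer to x than 5/2.

33/13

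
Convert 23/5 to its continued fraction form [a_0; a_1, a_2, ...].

Run the Euclidean algorithm on 23 and 5; the successive quotients are the partial quotients a_0, a_1, ... (each step inverts the fractional part left over by the previous one):
  23 = 4*5 + 3, so a_0 = 4.
  5 = 1*3 + 2, so a_1 = 1.
  3 = 1*2 + 1, so a_2 = 1.
  2 = 2*1 + 0, so a_3 = 2.
The remainder reaches 0 after 4 divisions, so the expansion has 4 partial quotients, read off in order.

[4; 1, 1, 2]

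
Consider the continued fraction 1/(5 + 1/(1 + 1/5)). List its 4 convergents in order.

0/1, 1/5, 1/6, 6/35

Using the convergent recurrence p_i = a_i*p_{i-1} + p_{i-2}, q_i = a_i*q_{i-1} + q_{i-2} with p_{-2}=0, p_{-1}=1, q_{-2}=1, q_{-1}=0:
  i=0: a_0=0, p_0 = 0*1 + 0 = 0, q_0 = 0*0 + 1 = 1.
  i=1: a_1=5, p_1 = 5*0 + 1 = 1, q_1 = 5*1 + 0 = 5.
  i=2: a_2=1, p_2 = 1*1 + 0 = 1, q_2 = 1*5 + 1 = 6.
  i=3: a_3=5, p_3 = 5*1 + 1 = 6, q_3 = 5*6 + 5 = 35.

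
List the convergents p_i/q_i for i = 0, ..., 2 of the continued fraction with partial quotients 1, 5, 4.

1/1, 6/5, 25/21

Using the convergent recurrence p_i = a_i*p_{i-1} + p_{i-2}, q_i = a_i*q_{i-1} + q_{i-2} with p_{-2}=0, p_{-1}=1, q_{-2}=1, q_{-1}=0:
  i=0: a_0=1, p_0 = 1*1 + 0 = 1, q_0 = 1*0 + 1 = 1.
  i=1: a_1=5, p_1 = 5*1 + 1 = 6, q_1 = 5*1 + 0 = 5.
  i=2: a_2=4, p_2 = 4*6 + 1 = 25, q_2 = 4*5 + 1 = 21.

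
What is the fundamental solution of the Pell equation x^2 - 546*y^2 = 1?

First expand sqrt(546) as a continued fraction. With x_i = (sqrt(546) + m_i)/d_i and (m_0, d_0) = (0, 1): a_0 = floor(sqrt(546)) = 23, since 23^2 = 529 <= 546 < 576 = 24^2.
Iterate m_{i+1} = d_i*a_i - m_i, d_{i+1} = (546 - m_{i+1}^2)/d_i, a_{i+1} = floor((a_0 + m_{i+1})/d_{i+1}):
  m_1 = 1*23 - 0 = 23, d_1 = (546 - 23^2)/1 = 17/1 = 17, a_1 = floor((23 + 23)/17) = 2.
  m_2 = 17*2 - 23 = 11, d_2 = (546 - 11^2)/17 = 425/17 = 25, a_2 = floor((23 + 11)/25) = 1.
  m_3 = 25*1 - 11 = 14, d_3 = (546 - 14^2)/25 = 350/25 = 14, a_3 = floor((23 + 14)/14) = 2.
  m_4 = 14*2 - 14 = 14, d_4 = (546 - 14^2)/14 = 350/14 = 25, a_4 = floor((23 + 14)/25) = 1.
  m_5 = 25*1 - 14 = 11, d_5 = (546 - 11^2)/25 = 425/25 = 17, a_5 = floor((23 + 11)/17) = 2.
  m_6 = 17*2 - 11 = 23, d_6 = (546 - 23^2)/17 = 17/17 = 1, a_6 = floor((23 + 23)/1) = 46.
  m_7 = 1*46 - 23 = 23, d_7 = (546 - 23^2)/1 = 17/1 = 17: (m_7, d_7) = (m_1, d_1) = (23, 17), so from here the quotients repeat a_1, ..., a_6; the period length is 6.
So sqrt(546) = [23; (2, 1, 2, 1, 2, 46)] with period length k = 6.
k is even, so the fundamental solution of x^2 - 546y^2 = 1 is (p_{k-1}, q_{k-1}) = (p_5, q_5); compute convergents through index 5.
Convergents (p_i = a_i*p_{i-1} + p_{i-2}, q_i = a_i*q_{i-1} + q_{i-2} with p_{-2}=0, p_{-1}=1, q_{-2}=1, q_{-1}=0):
  i=0: a_0=23, p_0 = 23*1 + 0 = 23, q_0 = 23*0 + 1 = 1.
  i=1: a_1=2, p_1 = 2*23 + 1 = 47, q_1 = 2*1 + 0 = 2.
  i=2: a_2=1, p_2 = 1*47 + 23 = 70, q_2 = 1*2 + 1 = 3.
  i=3: a_3=2, p_3 = 2*70 + 47 = 187, q_3 = 2*3 + 2 = 8.
  i=4: a_4=1, p_4 = 1*187 + 70 = 257, q_4 = 1*8 + 3 = 11.
  i=5: a_5=2, p_5 = 2*257 + 187 = 701, q_5 = 2*11 + 8 = 30.
Check: 701^2 - 546*30^2 = 491401 - 491400 = 1, so (x, y) = (701, 30) solves the equation, and by the theorem it is the least positive solution.

(x, y) = (701, 30)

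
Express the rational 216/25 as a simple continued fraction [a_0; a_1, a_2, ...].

Run the Euclidean algorithm on 216 and 25; the successive quotients are the partial quotients a_0, a_1, ... (each step inverts the fractional part left over by the previous one):
  216 = 8*25 + 16, so a_0 = 8.
  25 = 1*16 + 9, so a_1 = 1.
  16 = 1*9 + 7, so a_2 = 1.
  9 = 1*7 + 2, so a_3 = 1.
  7 = 3*2 + 1, so a_4 = 3.
  2 = 2*1 + 0, so a_5 = 2.
The remainder reaches 0 after 6 divisions, so the expansion has 6 partial quotients, read off in order.

[8; 1, 1, 1, 3, 2]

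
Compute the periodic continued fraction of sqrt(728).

Write x_i = (sqrt(728) + m_i)/d_i with (m_0, d_0) = (0, 1). a_0 = floor(sqrt(728)) = 26, since 26^2 = 676 <= 728 < 729 = 27^2.
Iterate m_{i+1} = d_i*a_i - m_i, d_{i+1} = (728 - m_{i+1}^2)/d_i, a_{i+1} = floor((a_0 + m_{i+1})/d_{i+1}):
  m_1 = 1*26 - 0 = 26, d_1 = (728 - 26^2)/1 = 52/1 = 52, a_1 = floor((26 + 26)/52) = 1.
  m_2 = 52*1 - 26 = 26, d_2 = (728 - 26^2)/52 = 52/52 = 1, a_2 = floor((26 + 26)/1) = 52.
  m_3 = 1*52 - 26 = 26, d_3 = (728 - 26^2)/1 = 52/1 = 52: (m_3, d_3) = (m_1, d_1) = (26, 52), so from here the quotients repeat a_1, a_2; the period length is 2.
Hence the expansion of sqrt(728) is a_0 = 26 followed by the repeating block 1, 52 (period 2).

[26; (1, 52)]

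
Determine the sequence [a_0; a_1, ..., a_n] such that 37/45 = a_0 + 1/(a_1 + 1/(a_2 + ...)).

[0; 1, 4, 1, 1, 1, 2]

Run the Euclidean algorithm on 37 and 45; the successive quotients are the partial quotients a_0, a_1, ... (each step inverts the fractional part left over by the previous one):
  37 = 0*45 + 37, so a_0 = 0.
  45 = 1*37 + 8, so a_1 = 1.
  37 = 4*8 + 5, so a_2 = 4.
  8 = 1*5 + 3, so a_3 = 1.
  5 = 1*3 + 2, so a_4 = 1.
  3 = 1*2 + 1, so a_5 = 1.
  2 = 2*1 + 0, so a_6 = 2.
The remainder reaches 0 after 7 divisions, so the expansion has 7 partial quotients, read off in order.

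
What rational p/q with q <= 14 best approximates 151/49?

Expand x = 151/49 as a continued fraction with the Euclidean algorithm:
  151 = 3*49 + 4, so a_0 = 3.
  49 = 12*4 + 1, so a_1 = 12.
  4 = 4*1 + 0, so a_2 = 4.
so x = [3; 12, 4].
Convergents (p_i = a_i*p_{i-1} + p_{i-2}, q_i = a_i*q_{i-1} + q_{i-2} with p_{-2}=0, p_{-1}=1, q_{-2}=1, q_{-1}=0), until the denominator exceeds 14:
  i=0: a_0=3, p_0 = 3*1 + 0 = 3, q_0 = 3*0 + 1 = 1.
  i=1: a_1=12, p_1 = 12*3 + 1 = 37, q_1 = 12*1 + 0 = 12.
  i=2: a_2=4, p_2 = 4*37 + 3 = 151, q_2 = 4*12 + 1 = 49.
q_2 = 49 > 14, so the last convergent with denominator <= 14 is p_1/q_1 = 37/12.
The closest fraction with denominator <= 14 is either p_1/q_1 or the intermediate fraction (k*p_1 + p_0)/(k*q_1 + q_0) with the largest k >= 1 whose denominator stays <= 14; these approach x as k grows, and every other convergent or intermediate fraction in range is farther away.
Largest k: floor((14 - q_0)/q_1) = floor((14 - 1)/12) = 1.
That gives (1*37 + 3)/(1*12 + 1) = 40/13.
Compare the errors: |x - 37/12| = |151*12 - 37*49|/(49*12) = 1/588, and |x - 40/13| = |151*13 - 40*49|/(49*13) = 3/637.
Cross-multiplying, 1*637 = 637 < 1764 = 3*588, so 1/588 is smaller: the convergent 37/12 is closer to x than 40/13.

37/12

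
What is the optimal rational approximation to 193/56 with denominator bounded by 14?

31/9

Expand x = 193/56 as a continued fraction with the Euclidean algorithm:
  193 = 3*56 + 25, so a_0 = 3.
  56 = 2*25 + 6, so a_1 = 2.
  25 = 4*6 + 1, so a_2 = 4.
  6 = 6*1 + 0, so a_3 = 6.
so x = [3; 2, 4, 6].
Convergents (p_i = a_i*p_{i-1} + p_{i-2}, q_i = a_i*q_{i-1} + q_{i-2} with p_{-2}=0, p_{-1}=1, q_{-2}=1, q_{-1}=0), until the denominator exceeds 14:
  i=0: a_0=3, p_0 = 3*1 + 0 = 3, q_0 = 3*0 + 1 = 1.
  i=1: a_1=2, p_1 = 2*3 + 1 = 7, q_1 = 2*1 + 0 = 2.
  i=2: a_2=4, p_2 = 4*7 + 3 = 31, q_2 = 4*2 + 1 = 9.
  i=3: a_3=6, p_3 = 6*31 + 7 = 193, q_3 = 6*9 + 2 = 56.
q_3 = 56 > 14, so the last convergent with denominator <= 14 is p_2/q_2 = 31/9.
The closest fraction with denominator <= 14 is either p_2/q_2 or the intermediate fraction (k*p_2 + p_1)/(k*q_2 + q_1) with the largest k >= 1 whose denominator stays <= 14; these approach x as k grows, and every other convergent or intermediate fraction in range is farther away.
Largest k: floor((14 - q_1)/q_2) = floor((14 - 2)/9) = 1.
That gives (1*31 + 7)/(1*9 + 2) = 38/11.
Compare the errors: |x - 31/9| = |193*9 - 31*56|/(56*9) = 1/504, and |x - 38/11| = |193*11 - 38*56|/(56*11) = 5/616.
Cross-multiplying, 1*616 = 616 < 2520 = 5*504, so 1/504 is smaller: the convergent 31/9 is closer to x than 38/11.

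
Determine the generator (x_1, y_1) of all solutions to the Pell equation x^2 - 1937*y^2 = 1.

(x, y) = (3873, 88)

First expand sqrt(1937) as a continued fraction. With x_i = (sqrt(1937) + m_i)/d_i and (m_0, d_0) = (0, 1): a_0 = floor(sqrt(1937)) = 44, since 44^2 = 1936 <= 1937 < 2025 = 45^2.
Iterate m_{i+1} = d_i*a_i - m_i, d_{i+1} = (1937 - m_{i+1}^2)/d_i, a_{i+1} = floor((a_0 + m_{i+1})/d_{i+1}):
  m_1 = 1*44 - 0 = 44, d_1 = (1937 - 44^2)/1 = 1/1 = 1, a_1 = floor((44 + 44)/1) = 88.
  m_2 = 1*88 - 44 = 44, d_2 = (1937 - 44^2)/1 = 1/1 = 1: (m_2, d_2) = (m_1, d_1) = (44, 1), so from here the quotient a_1 repeats; the period length is 1.
So sqrt(1937) = [44; (88)] with period length k = 1.
k is odd, so (p_{k-1}, q_{k-1}) only solves x^2 - 1937y^2 = -1 and the fundamental solution of x^2 - 1937y^2 = 1 is (p_{2k-1}, q_{2k-1}) = (p_1, q_1); compute convergents through index 1, running through the period twice.
Convergents (p_i = a_i*p_{i-1} + p_{i-2}, q_i = a_i*q_{i-1} + q_{i-2} with p_{-2}=0, p_{-1}=1, q_{-2}=1, q_{-1}=0):
  i=0: a_0=44, p_0 = 44*1 + 0 = 44, q_0 = 44*0 + 1 = 1.
  i=1: a_1=88, p_1 = 88*44 + 1 = 3873, q_1 = 88*1 + 0 = 88.
Indeed p_0^2 - 1937*q_0^2 = 1936 - 1937 = -1, not +1.
Check: 3873^2 - 1937*88^2 = 15000129 - 15000128 = 1, so (x, y) = (3873, 88) solves the equation, and by the theorem it is the least positive solution.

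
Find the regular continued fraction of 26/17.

Run the Euclidean algorithm on 26 and 17; the successive quotients are the partial quotients a_0, a_1, ... (each step inverts the fractional part left over by the previous one):
  26 = 1*17 + 9, so a_0 = 1.
  17 = 1*9 + 8, so a_1 = 1.
  9 = 1*8 + 1, so a_2 = 1.
  8 = 8*1 + 0, so a_3 = 8.
The remainder reaches 0 after 4 divisions, so the expansion has 4 partial quotients, read off in order.

[1; 1, 1, 8]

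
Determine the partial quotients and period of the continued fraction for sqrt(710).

[26; (1, 1, 1, 4, 1, 1, 1, 52)]

Write x_i = (sqrt(710) + m_i)/d_i with (m_0, d_0) = (0, 1). a_0 = floor(sqrt(710)) = 26, since 26^2 = 676 <= 710 < 729 = 27^2.
Iterate m_{i+1} = d_i*a_i - m_i, d_{i+1} = (710 - m_{i+1}^2)/d_i, a_{i+1} = floor((a_0 + m_{i+1})/d_{i+1}):
  m_1 = 1*26 - 0 = 26, d_1 = (710 - 26^2)/1 = 34/1 = 34, a_1 = floor((26 + 26)/34) = 1.
  m_2 = 34*1 - 26 = 8, d_2 = (710 - 8^2)/34 = 646/34 = 19, a_2 = floor((26 + 8)/19) = 1.
  m_3 = 19*1 - 8 = 11, d_3 = (710 - 11^2)/19 = 589/19 = 31, a_3 = floor((26 + 11)/31) = 1.
  m_4 = 31*1 - 11 = 20, d_4 = (710 - 20^2)/31 = 310/31 = 10, a_4 = floor((26 + 20)/10) = 4.
  m_5 = 10*4 - 20 = 20, d_5 = (710 - 20^2)/10 = 310/10 = 31, a_5 = floor((26 + 20)/31) = 1.
  m_6 = 31*1 - 20 = 11, d_6 = (710 - 11^2)/31 = 589/31 = 19, a_6 = floor((26 + 11)/19) = 1.
  m_7 = 19*1 - 11 = 8, d_7 = (710 - 8^2)/19 = 646/19 = 34, a_7 = floor((26 + 8)/34) = 1.
  m_8 = 34*1 - 8 = 26, d_8 = (710 - 26^2)/34 = 34/34 = 1, a_8 = floor((26 + 26)/1) = 52.
  m_9 = 1*52 - 26 = 26, d_9 = (710 - 26^2)/1 = 34/1 = 34: (m_9, d_9) = (m_1, d_1) = (26, 34), so from here the quotients repeat a_1, ..., a_8; the period length is 8.
Hence the expansion of sqrt(710) is a_0 = 26 followed by the repeating block 1, 1, 1, 4, 1, 1, 1, 52 (period 8).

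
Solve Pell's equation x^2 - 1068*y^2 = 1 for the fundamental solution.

(x, y) = (11539207, 353094)

First expand sqrt(1068) as a continued fraction. With x_i = (sqrt(1068) + m_i)/d_i and (m_0, d_0) = (0, 1): a_0 = floor(sqrt(1068)) = 32, since 32^2 = 1024 <= 1068 < 1089 = 33^2.
Iterate m_{i+1} = d_i*a_i - m_i, d_{i+1} = (1068 - m_{i+1}^2)/d_i, a_{i+1} = floor((a_0 + m_{i+1})/d_{i+1}):
  m_1 = 1*32 - 0 = 32, d_1 = (1068 - 32^2)/1 = 44/1 = 44, a_1 = floor((32 + 32)/44) = 1.
  m_2 = 44*1 - 32 = 12, d_2 = (1068 - 12^2)/44 = 924/44 = 21, a_2 = floor((32 + 12)/21) = 2.
  m_3 = 21*2 - 12 = 30, d_3 = (1068 - 30^2)/21 = 168/21 = 8, a_3 = floor((32 + 30)/8) = 7.
  m_4 = 8*7 - 30 = 26, d_4 = (1068 - 26^2)/8 = 392/8 = 49, a_4 = floor((32 + 26)/49) = 1.
  m_5 = 49*1 - 26 = 23, d_5 = (1068 - 23^2)/49 = 539/49 = 11, a_5 = floor((32 + 23)/11) = 5.
  m_6 = 11*5 - 23 = 32, d_6 = (1068 - 32^2)/11 = 44/11 = 4, a_6 = floor((32 + 32)/4) = 16.
  m_7 = 4*16 - 32 = 32, d_7 = (1068 - 32^2)/4 = 44/4 = 11, a_7 = floor((32 + 32)/11) = 5.
  m_8 = 11*5 - 32 = 23, d_8 = (1068 - 23^2)/11 = 539/11 = 49, a_8 = floor((32 + 23)/49) = 1.
  m_9 = 49*1 - 23 = 26, d_9 = (1068 - 26^2)/49 = 392/49 = 8, a_9 = floor((32 + 26)/8) = 7.
  m_10 = 8*7 - 26 = 30, d_10 = (1068 - 30^2)/8 = 168/8 = 21, a_10 = floor((32 + 30)/21) = 2.
  m_11 = 21*2 - 30 = 12, d_11 = (1068 - 12^2)/21 = 924/21 = 44, a_11 = floor((32 + 12)/44) = 1.
  m_12 = 44*1 - 12 = 32, d_12 = (1068 - 32^2)/44 = 44/44 = 1, a_12 = floor((32 + 32)/1) = 64.
  m_13 = 1*64 - 32 = 32, d_13 = (1068 - 32^2)/1 = 44/1 = 44: (m_13, d_13) = (m_1, d_1) = (32, 44), so from here the quotients repeat a_1, ..., a_12; the period length is 12.
So sqrt(1068) = [32; (1, 2, 7, 1, 5, 16, 5, 1, 7, 2, 1, 64)] with period length k = 12.
k is even, so the fundamental solution of x^2 - 1068y^2 = 1 is (p_{k-1}, q_{k-1}) = (p_11, q_11); compute convergents through index 11.
Convergents (p_i = a_i*p_{i-1} + p_{i-2}, q_i = a_i*q_{i-1} + q_{i-2} with p_{-2}=0, p_{-1}=1, q_{-2}=1, q_{-1}=0):
  i=0: a_0=32, p_0 = 32*1 + 0 = 32, q_0 = 32*0 + 1 = 1.
  i=1: a_1=1, p_1 = 1*32 + 1 = 33, q_1 = 1*1 + 0 = 1.
  i=2: a_2=2, p_2 = 2*33 + 32 = 98, q_2 = 2*1 + 1 = 3.
  i=3: a_3=7, p_3 = 7*98 + 33 = 719, q_3 = 7*3 + 1 = 22.
  i=4: a_4=1, p_4 = 1*719 + 98 = 817, q_4 = 1*22 + 3 = 25.
  i=5: a_5=5, p_5 = 5*817 + 719 = 4804, q_5 = 5*25 + 22 = 147.
  i=6: a_6=16, p_6 = 16*4804 + 817 = 77681, q_6 = 16*147 + 25 = 2377.
  i=7: a_7=5, p_7 = 5*77681 + 4804 = 393209, q_7 = 5*2377 + 147 = 12032.
  i=8: a_8=1, p_8 = 1*393209 + 77681 = 470890, q_8 = 1*12032 + 2377 = 14409.
  i=9: a_9=7, p_9 = 7*470890 + 393209 = 3689439, q_9 = 7*14409 + 12032 = 112895.
  i=10: a_10=2, p_10 = 2*3689439 + 470890 = 7849768, q_10 = 2*112895 + 14409 = 240199.
  i=11: a_11=1, p_11 = 1*7849768 + 3689439 = 11539207, q_11 = 1*240199 + 112895 = 353094.
Check: 11539207^2 - 1068*353094^2 = 133153298188849 - 133153298188848 = 1, so (x, y) = (11539207, 353094) solves the equation, and by the theorem it is the least positive solution.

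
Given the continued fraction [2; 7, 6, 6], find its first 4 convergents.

Using the convergent recurrence p_i = a_i*p_{i-1} + p_{i-2}, q_i = a_i*q_{i-1} + q_{i-2} with p_{-2}=0, p_{-1}=1, q_{-2}=1, q_{-1}=0:
  i=0: a_0=2, p_0 = 2*1 + 0 = 2, q_0 = 2*0 + 1 = 1.
  i=1: a_1=7, p_1 = 7*2 + 1 = 15, q_1 = 7*1 + 0 = 7.
  i=2: a_2=6, p_2 = 6*15 + 2 = 92, q_2 = 6*7 + 1 = 43.
  i=3: a_3=6, p_3 = 6*92 + 15 = 567, q_3 = 6*43 + 7 = 265.

2/1, 15/7, 92/43, 567/265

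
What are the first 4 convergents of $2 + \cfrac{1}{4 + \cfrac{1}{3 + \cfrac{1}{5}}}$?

2/1, 9/4, 29/13, 154/69

Using the convergent recurrence p_i = a_i*p_{i-1} + p_{i-2}, q_i = a_i*q_{i-1} + q_{i-2} with p_{-2}=0, p_{-1}=1, q_{-2}=1, q_{-1}=0:
  i=0: a_0=2, p_0 = 2*1 + 0 = 2, q_0 = 2*0 + 1 = 1.
  i=1: a_1=4, p_1 = 4*2 + 1 = 9, q_1 = 4*1 + 0 = 4.
  i=2: a_2=3, p_2 = 3*9 + 2 = 29, q_2 = 3*4 + 1 = 13.
  i=3: a_3=5, p_3 = 5*29 + 9 = 154, q_3 = 5*13 + 4 = 69.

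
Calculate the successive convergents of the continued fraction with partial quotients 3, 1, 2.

Using the convergent recurrence p_i = a_i*p_{i-1} + p_{i-2}, q_i = a_i*q_{i-1} + q_{i-2} with p_{-2}=0, p_{-1}=1, q_{-2}=1, q_{-1}=0:
  i=0: a_0=3, p_0 = 3*1 + 0 = 3, q_0 = 3*0 + 1 = 1.
  i=1: a_1=1, p_1 = 1*3 + 1 = 4, q_1 = 1*1 + 0 = 1.
  i=2: a_2=2, p_2 = 2*4 + 3 = 11, q_2 = 2*1 + 1 = 3.

3/1, 4/1, 11/3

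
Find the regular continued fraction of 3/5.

[0; 1, 1, 2]

Run the Euclidean algorithm on 3 and 5; the successive quotients are the partial quotients a_0, a_1, ... (each step inverts the fractional part left over by the previous one):
  3 = 0*5 + 3, so a_0 = 0.
  5 = 1*3 + 2, so a_1 = 1.
  3 = 1*2 + 1, so a_2 = 1.
  2 = 2*1 + 0, so a_3 = 2.
The remainder reaches 0 after 4 divisions, so the expansion has 4 partial quotients, read off in order.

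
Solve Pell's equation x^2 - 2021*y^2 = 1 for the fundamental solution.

(x, y) = (45495, 1012)

First expand sqrt(2021) as a continued fraction. With x_i = (sqrt(2021) + m_i)/d_i and (m_0, d_0) = (0, 1): a_0 = floor(sqrt(2021)) = 44, since 44^2 = 1936 <= 2021 < 2025 = 45^2.
Iterate m_{i+1} = d_i*a_i - m_i, d_{i+1} = (2021 - m_{i+1}^2)/d_i, a_{i+1} = floor((a_0 + m_{i+1})/d_{i+1}):
  m_1 = 1*44 - 0 = 44, d_1 = (2021 - 44^2)/1 = 85/1 = 85, a_1 = floor((44 + 44)/85) = 1.
  m_2 = 85*1 - 44 = 41, d_2 = (2021 - 41^2)/85 = 340/85 = 4, a_2 = floor((44 + 41)/4) = 21.
  m_3 = 4*21 - 41 = 43, d_3 = (2021 - 43^2)/4 = 172/4 = 43, a_3 = floor((44 + 43)/43) = 2.
  m_4 = 43*2 - 43 = 43, d_4 = (2021 - 43^2)/43 = 172/43 = 4, a_4 = floor((44 + 43)/4) = 21.
  m_5 = 4*21 - 43 = 41, d_5 = (2021 - 41^2)/4 = 340/4 = 85, a_5 = floor((44 + 41)/85) = 1.
  m_6 = 85*1 - 41 = 44, d_6 = (2021 - 44^2)/85 = 85/85 = 1, a_6 = floor((44 + 44)/1) = 88.
  m_7 = 1*88 - 44 = 44, d_7 = (2021 - 44^2)/1 = 85/1 = 85: (m_7, d_7) = (m_1, d_1) = (44, 85), so from here the quotients repeat a_1, ..., a_6; the period length is 6.
So sqrt(2021) = [44; (1, 21, 2, 21, 1, 88)] with period length k = 6.
k is even, so the fundamental solution of x^2 - 2021y^2 = 1 is (p_{k-1}, q_{k-1}) = (p_5, q_5); compute convergents through index 5.
Convergents (p_i = a_i*p_{i-1} + p_{i-2}, q_i = a_i*q_{i-1} + q_{i-2} with p_{-2}=0, p_{-1}=1, q_{-2}=1, q_{-1}=0):
  i=0: a_0=44, p_0 = 44*1 + 0 = 44, q_0 = 44*0 + 1 = 1.
  i=1: a_1=1, p_1 = 1*44 + 1 = 45, q_1 = 1*1 + 0 = 1.
  i=2: a_2=21, p_2 = 21*45 + 44 = 989, q_2 = 21*1 + 1 = 22.
  i=3: a_3=2, p_3 = 2*989 + 45 = 2023, q_3 = 2*22 + 1 = 45.
  i=4: a_4=21, p_4 = 21*2023 + 989 = 43472, q_4 = 21*45 + 22 = 967.
  i=5: a_5=1, p_5 = 1*43472 + 2023 = 45495, q_5 = 1*967 + 45 = 1012.
Check: 45495^2 - 2021*1012^2 = 2069795025 - 2069795024 = 1, so (x, y) = (45495, 1012) solves the equation, and by the theorem it is the least positive solution.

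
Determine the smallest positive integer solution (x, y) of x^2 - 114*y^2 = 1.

(x, y) = (1025, 96)

First expand sqrt(114) as a continued fraction. With x_i = (sqrt(114) + m_i)/d_i and (m_0, d_0) = (0, 1): a_0 = floor(sqrt(114)) = 10, since 10^2 = 100 <= 114 < 121 = 11^2.
Iterate m_{i+1} = d_i*a_i - m_i, d_{i+1} = (114 - m_{i+1}^2)/d_i, a_{i+1} = floor((a_0 + m_{i+1})/d_{i+1}):
  m_1 = 1*10 - 0 = 10, d_1 = (114 - 10^2)/1 = 14/1 = 14, a_1 = floor((10 + 10)/14) = 1.
  m_2 = 14*1 - 10 = 4, d_2 = (114 - 4^2)/14 = 98/14 = 7, a_2 = floor((10 + 4)/7) = 2.
  m_3 = 7*2 - 4 = 10, d_3 = (114 - 10^2)/7 = 14/7 = 2, a_3 = floor((10 + 10)/2) = 10.
  m_4 = 2*10 - 10 = 10, d_4 = (114 - 10^2)/2 = 14/2 = 7, a_4 = floor((10 + 10)/7) = 2.
  m_5 = 7*2 - 10 = 4, d_5 = (114 - 4^2)/7 = 98/7 = 14, a_5 = floor((10 + 4)/14) = 1.
  m_6 = 14*1 - 4 = 10, d_6 = (114 - 10^2)/14 = 14/14 = 1, a_6 = floor((10 + 10)/1) = 20.
  m_7 = 1*20 - 10 = 10, d_7 = (114 - 10^2)/1 = 14/1 = 14: (m_7, d_7) = (m_1, d_1) = (10, 14), so from here the quotients repeat a_1, ..., a_6; the period length is 6.
So sqrt(114) = [10; (1, 2, 10, 2, 1, 20)] with period length k = 6.
k is even, so the fundamental solution of x^2 - 114y^2 = 1 is (p_{k-1}, q_{k-1}) = (p_5, q_5); compute convergents through index 5.
Convergents (p_i = a_i*p_{i-1} + p_{i-2}, q_i = a_i*q_{i-1} + q_{i-2} with p_{-2}=0, p_{-1}=1, q_{-2}=1, q_{-1}=0):
  i=0: a_0=10, p_0 = 10*1 + 0 = 10, q_0 = 10*0 + 1 = 1.
  i=1: a_1=1, p_1 = 1*10 + 1 = 11, q_1 = 1*1 + 0 = 1.
  i=2: a_2=2, p_2 = 2*11 + 10 = 32, q_2 = 2*1 + 1 = 3.
  i=3: a_3=10, p_3 = 10*32 + 11 = 331, q_3 = 10*3 + 1 = 31.
  i=4: a_4=2, p_4 = 2*331 + 32 = 694, q_4 = 2*31 + 3 = 65.
  i=5: a_5=1, p_5 = 1*694 + 331 = 1025, q_5 = 1*65 + 31 = 96.
Check: 1025^2 - 114*96^2 = 1050625 - 1050624 = 1, so (x, y) = (1025, 96) solves the equation, and by the theorem it is the least positive solution.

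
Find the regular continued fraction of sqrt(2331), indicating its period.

Write x_i = (sqrt(2331) + m_i)/d_i with (m_0, d_0) = (0, 1). a_0 = floor(sqrt(2331)) = 48, since 48^2 = 2304 <= 2331 < 2401 = 49^2.
Iterate m_{i+1} = d_i*a_i - m_i, d_{i+1} = (2331 - m_{i+1}^2)/d_i, a_{i+1} = floor((a_0 + m_{i+1})/d_{i+1}):
  m_1 = 1*48 - 0 = 48, d_1 = (2331 - 48^2)/1 = 27/1 = 27, a_1 = floor((48 + 48)/27) = 3.
  m_2 = 27*3 - 48 = 33, d_2 = (2331 - 33^2)/27 = 1242/27 = 46, a_2 = floor((48 + 33)/46) = 1.
  m_3 = 46*1 - 33 = 13, d_3 = (2331 - 13^2)/46 = 2162/46 = 47, a_3 = floor((48 + 13)/47) = 1.
  m_4 = 47*1 - 13 = 34, d_4 = (2331 - 34^2)/47 = 1175/47 = 25, a_4 = floor((48 + 34)/25) = 3.
  m_5 = 25*3 - 34 = 41, d_5 = (2331 - 41^2)/25 = 650/25 = 26, a_5 = floor((48 + 41)/26) = 3.
  m_6 = 26*3 - 41 = 37, d_6 = (2331 - 37^2)/26 = 962/26 = 37, a_6 = floor((48 + 37)/37) = 2.
  m_7 = 37*2 - 37 = 37, d_7 = (2331 - 37^2)/37 = 962/37 = 26, a_7 = floor((48 + 37)/26) = 3.
  m_8 = 26*3 - 37 = 41, d_8 = (2331 - 41^2)/26 = 650/26 = 25, a_8 = floor((48 + 41)/25) = 3.
  m_9 = 25*3 - 41 = 34, d_9 = (2331 - 34^2)/25 = 1175/25 = 47, a_9 = floor((48 + 34)/47) = 1.
  m_10 = 47*1 - 34 = 13, d_10 = (2331 - 13^2)/47 = 2162/47 = 46, a_10 = floor((48 + 13)/46) = 1.
  m_11 = 46*1 - 13 = 33, d_11 = (2331 - 33^2)/46 = 1242/46 = 27, a_11 = floor((48 + 33)/27) = 3.
  m_12 = 27*3 - 33 = 48, d_12 = (2331 - 48^2)/27 = 27/27 = 1, a_12 = floor((48 + 48)/1) = 96.
  m_13 = 1*96 - 48 = 48, d_13 = (2331 - 48^2)/1 = 27/1 = 27: (m_13, d_13) = (m_1, d_1) = (48, 27), so from here the quotients repeat a_1, ..., a_12; the period length is 12.
Hence the expansion of sqrt(2331) is a_0 = 48 followed by the repeating block 3, 1, 1, 3, 3, 2, 3, 3, 1, 1, 3, 96 (period 12).

[48; (3, 1, 1, 3, 3, 2, 3, 3, 1, 1, 3, 96)]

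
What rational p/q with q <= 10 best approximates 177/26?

34/5

Expand x = 177/26 as a continued fraction with the Euclidean algorithm:
  177 = 6*26 + 21, so a_0 = 6.
  26 = 1*21 + 5, so a_1 = 1.
  21 = 4*5 + 1, so a_2 = 4.
  5 = 5*1 + 0, so a_3 = 5.
so x = [6; 1, 4, 5].
Convergents (p_i = a_i*p_{i-1} + p_{i-2}, q_i = a_i*q_{i-1} + q_{i-2} with p_{-2}=0, p_{-1}=1, q_{-2}=1, q_{-1}=0), until the denominator exceeds 10:
  i=0: a_0=6, p_0 = 6*1 + 0 = 6, q_0 = 6*0 + 1 = 1.
  i=1: a_1=1, p_1 = 1*6 + 1 = 7, q_1 = 1*1 + 0 = 1.
  i=2: a_2=4, p_2 = 4*7 + 6 = 34, q_2 = 4*1 + 1 = 5.
  i=3: a_3=5, p_3 = 5*34 + 7 = 177, q_3 = 5*5 + 1 = 26.
q_3 = 26 > 10, so the last convergent with denominator <= 10 is p_2/q_2 = 34/5.
The closest fraction with denominator <= 10 is either p_2/q_2 or the intermediate fraction (k*p_2 + p_1)/(k*q_2 + q_1) with the largest k >= 1 whose denominator stays <= 10; these approach x as k grows, and every other convergent or intermediate fraction in range is farther away.
Largest k: floor((10 - q_1)/q_2) = floor((10 - 1)/5) = 1.
That gives (1*34 + 7)/(1*5 + 1) = 41/6.
Compare the errors: |x - 34/5| = |177*5 - 34*26|/(26*5) = 1/130, and |x - 41/6| = |177*6 - 41*26|/(26*6) = 4/156.
Cross-multiplying, 1*156 = 156 < 520 = 4*130, so 1/130 is smaller: the convergent 34/5 is closer to x than 41/6.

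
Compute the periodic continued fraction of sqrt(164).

[12; (1, 4, 6, 4, 1, 24)]

Write x_i = (sqrt(164) + m_i)/d_i with (m_0, d_0) = (0, 1). a_0 = floor(sqrt(164)) = 12, since 12^2 = 144 <= 164 < 169 = 13^2.
Iterate m_{i+1} = d_i*a_i - m_i, d_{i+1} = (164 - m_{i+1}^2)/d_i, a_{i+1} = floor((a_0 + m_{i+1})/d_{i+1}):
  m_1 = 1*12 - 0 = 12, d_1 = (164 - 12^2)/1 = 20/1 = 20, a_1 = floor((12 + 12)/20) = 1.
  m_2 = 20*1 - 12 = 8, d_2 = (164 - 8^2)/20 = 100/20 = 5, a_2 = floor((12 + 8)/5) = 4.
  m_3 = 5*4 - 8 = 12, d_3 = (164 - 12^2)/5 = 20/5 = 4, a_3 = floor((12 + 12)/4) = 6.
  m_4 = 4*6 - 12 = 12, d_4 = (164 - 12^2)/4 = 20/4 = 5, a_4 = floor((12 + 12)/5) = 4.
  m_5 = 5*4 - 12 = 8, d_5 = (164 - 8^2)/5 = 100/5 = 20, a_5 = floor((12 + 8)/20) = 1.
  m_6 = 20*1 - 8 = 12, d_6 = (164 - 12^2)/20 = 20/20 = 1, a_6 = floor((12 + 12)/1) = 24.
  m_7 = 1*24 - 12 = 12, d_7 = (164 - 12^2)/1 = 20/1 = 20: (m_7, d_7) = (m_1, d_1) = (12, 20), so from here the quotients repeat a_1, ..., a_6; the period length is 6.
Hence the expansion of sqrt(164) is a_0 = 12 followed by the repeating block 1, 4, 6, 4, 1, 24 (period 6).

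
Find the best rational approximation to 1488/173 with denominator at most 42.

43/5

Expand x = 1488/173 as a continued fraction with the Euclidean algorithm:
  1488 = 8*173 + 104, so a_0 = 8.
  173 = 1*104 + 69, so a_1 = 1.
  104 = 1*69 + 35, so a_2 = 1.
  69 = 1*35 + 34, so a_3 = 1.
  35 = 1*34 + 1, so a_4 = 1.
  34 = 34*1 + 0, so a_5 = 34.
so x = [8; 1, 1, 1, 1, 34].
Convergents (p_i = a_i*p_{i-1} + p_{i-2}, q_i = a_i*q_{i-1} + q_{i-2} with p_{-2}=0, p_{-1}=1, q_{-2}=1, q_{-1}=0), until the denominator exceeds 42:
  i=0: a_0=8, p_0 = 8*1 + 0 = 8, q_0 = 8*0 + 1 = 1.
  i=1: a_1=1, p_1 = 1*8 + 1 = 9, q_1 = 1*1 + 0 = 1.
  i=2: a_2=1, p_2 = 1*9 + 8 = 17, q_2 = 1*1 + 1 = 2.
  i=3: a_3=1, p_3 = 1*17 + 9 = 26, q_3 = 1*2 + 1 = 3.
  i=4: a_4=1, p_4 = 1*26 + 17 = 43, q_4 = 1*3 + 2 = 5.
  i=5: a_5=34, p_5 = 34*43 + 26 = 1488, q_5 = 34*5 + 3 = 173.
q_5 = 173 > 42, so the last convergent with denominator <= 42 is p_4/q_4 = 43/5.
The closest fraction with denominator <= 42 is either p_4/q_4 or the intermediate fraction (k*p_4 + p_3)/(k*q_4 + q_3) with the largest k >= 1 whose denominator stays <= 42; these approach x as k grows, and every other convergent or intermediate fraction in range is farther away.
Largest k: floor((42 - q_3)/q_4) = floor((42 - 3)/5) = 7.
That gives (7*43 + 26)/(7*5 + 3) = 327/38.
Compare the errors: |x - 43/5| = |1488*5 - 43*173|/(173*5) = 1/865, and |x - 327/38| = |1488*38 - 327*173|/(173*38) = 27/6574.
Cross-multiplying, 1*6574 = 6574 < 23355 = 27*865, so 1/865 is smaller: the convergent 43/5 is closer to x than 327/38.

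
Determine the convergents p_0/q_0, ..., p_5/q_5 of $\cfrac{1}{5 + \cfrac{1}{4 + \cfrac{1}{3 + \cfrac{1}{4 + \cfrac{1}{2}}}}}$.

Using the convergent recurrence p_i = a_i*p_{i-1} + p_{i-2}, q_i = a_i*q_{i-1} + q_{i-2} with p_{-2}=0, p_{-1}=1, q_{-2}=1, q_{-1}=0:
  i=0: a_0=0, p_0 = 0*1 + 0 = 0, q_0 = 0*0 + 1 = 1.
  i=1: a_1=5, p_1 = 5*0 + 1 = 1, q_1 = 5*1 + 0 = 5.
  i=2: a_2=4, p_2 = 4*1 + 0 = 4, q_2 = 4*5 + 1 = 21.
  i=3: a_3=3, p_3 = 3*4 + 1 = 13, q_3 = 3*21 + 5 = 68.
  i=4: a_4=4, p_4 = 4*13 + 4 = 56, q_4 = 4*68 + 21 = 293.
  i=5: a_5=2, p_5 = 2*56 + 13 = 125, q_5 = 2*293 + 68 = 654.

0/1, 1/5, 4/21, 13/68, 56/293, 125/654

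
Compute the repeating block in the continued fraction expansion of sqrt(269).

[16; (2, 2, 32)]

Write x_i = (sqrt(269) + m_i)/d_i with (m_0, d_0) = (0, 1). a_0 = floor(sqrt(269)) = 16, since 16^2 = 256 <= 269 < 289 = 17^2.
Iterate m_{i+1} = d_i*a_i - m_i, d_{i+1} = (269 - m_{i+1}^2)/d_i, a_{i+1} = floor((a_0 + m_{i+1})/d_{i+1}):
  m_1 = 1*16 - 0 = 16, d_1 = (269 - 16^2)/1 = 13/1 = 13, a_1 = floor((16 + 16)/13) = 2.
  m_2 = 13*2 - 16 = 10, d_2 = (269 - 10^2)/13 = 169/13 = 13, a_2 = floor((16 + 10)/13) = 2.
  m_3 = 13*2 - 10 = 16, d_3 = (269 - 16^2)/13 = 13/13 = 1, a_3 = floor((16 + 16)/1) = 32.
  m_4 = 1*32 - 16 = 16, d_4 = (269 - 16^2)/1 = 13/1 = 13: (m_4, d_4) = (m_1, d_1) = (16, 13), so from here the quotients repeat a_1, ..., a_3; the period length is 3.
Hence the expansion of sqrt(269) is a_0 = 16 followed by the repeating block 2, 2, 32 (period 3).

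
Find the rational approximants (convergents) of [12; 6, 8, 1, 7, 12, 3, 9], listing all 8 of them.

12/1, 73/6, 596/49, 669/55, 5279/434, 64017/5263, 197330/16223, 1839987/151270

Using the convergent recurrence p_i = a_i*p_{i-1} + p_{i-2}, q_i = a_i*q_{i-1} + q_{i-2} with p_{-2}=0, p_{-1}=1, q_{-2}=1, q_{-1}=0:
  i=0: a_0=12, p_0 = 12*1 + 0 = 12, q_0 = 12*0 + 1 = 1.
  i=1: a_1=6, p_1 = 6*12 + 1 = 73, q_1 = 6*1 + 0 = 6.
  i=2: a_2=8, p_2 = 8*73 + 12 = 596, q_2 = 8*6 + 1 = 49.
  i=3: a_3=1, p_3 = 1*596 + 73 = 669, q_3 = 1*49 + 6 = 55.
  i=4: a_4=7, p_4 = 7*669 + 596 = 5279, q_4 = 7*55 + 49 = 434.
  i=5: a_5=12, p_5 = 12*5279 + 669 = 64017, q_5 = 12*434 + 55 = 5263.
  i=6: a_6=3, p_6 = 3*64017 + 5279 = 197330, q_6 = 3*5263 + 434 = 16223.
  i=7: a_7=9, p_7 = 9*197330 + 64017 = 1839987, q_7 = 9*16223 + 5263 = 151270.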